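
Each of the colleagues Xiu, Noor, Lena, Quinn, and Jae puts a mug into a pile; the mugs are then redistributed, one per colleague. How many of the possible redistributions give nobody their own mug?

44

Count assignments avoiding every fixed point. For any j of the 5 colleagues fixed to their own mug, the other 5−j can be arranged in (5−j)! ways.
By inclusion–exclusion this is Σ_{j=0}^{5} (−1)^j C(5,j)·(5−j)!.
Computing: 120 − 120 + 60 − 20 + 5 − 1 = 44.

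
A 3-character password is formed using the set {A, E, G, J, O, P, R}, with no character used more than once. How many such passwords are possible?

Choose and order 3 of the 7 symbols: the first character has 7 options, the next 6, then 5.
7 × 6 × 5 = 210.

210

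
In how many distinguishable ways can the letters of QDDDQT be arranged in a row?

Letter multiplicities in QDDDQT: D×3, Q×2, T×1.
So there are 6! / (3!·2!) = 60 distinguishable arrangements.

60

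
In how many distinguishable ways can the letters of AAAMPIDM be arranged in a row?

3360

AAAMPIDM has 8 letters with A appearing 3 times and M appearing twice.
So there are 8! / (3!·2!) = 3360 distinguishable arrangements.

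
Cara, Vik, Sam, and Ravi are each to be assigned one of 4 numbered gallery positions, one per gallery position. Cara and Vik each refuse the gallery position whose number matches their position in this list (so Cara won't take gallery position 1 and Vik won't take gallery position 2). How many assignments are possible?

Let Aᵢ (for i ∈ {1, 2}) be the placements that put person i in their forbidden gallery position. Any j of these fix j positions, leaving (4−j)! ways to fill the rest, and there are C(2,j) ways to pick which j.
By inclusion–exclusion, the number of valid placements is Σ_{j=0}^{2} (−1)^j C(2,j)·(4−j)!.
Computing: 24 − 12 + 2 = 14.

14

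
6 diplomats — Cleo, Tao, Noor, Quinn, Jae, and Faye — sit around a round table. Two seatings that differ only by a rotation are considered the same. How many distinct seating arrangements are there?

Seat Cleo anywhere (absorbing the rotational symmetry), then permute the other 5: (5)! = 120.

120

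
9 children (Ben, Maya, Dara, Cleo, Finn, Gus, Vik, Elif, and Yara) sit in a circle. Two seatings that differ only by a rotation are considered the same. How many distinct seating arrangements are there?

Around a circle, 9 distinct people have 9!/9 = (8)! = 40320 rotationally distinct seatings.

40320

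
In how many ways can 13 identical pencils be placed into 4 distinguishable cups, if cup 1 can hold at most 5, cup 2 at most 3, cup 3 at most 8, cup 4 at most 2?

Without the upper bounds there are C(16,3) = 560 ways to split 13 among 4 cups.
Subtract solutions that violate a single cap (substitute x_i' = x_i − (cap_i+1)): x_1 ≥ 6 gives C(10,3) = 120; x_2 ≥ 4 gives C(12,3) = 220; x_3 ≥ 9 gives C(7,3) = 35; x_4 ≥ 3 gives C(13,3) = 286. Together 661.
Add back pairs where two caps are both exceeded: 20 + 0 + 35 + 1 + 84 + 4 = 144.
Subtract triples: 0 + 1 + 0 + 0 = 1.
By inclusion–exclusion the count is 560 − 661 + 144 − 1 = 42.

42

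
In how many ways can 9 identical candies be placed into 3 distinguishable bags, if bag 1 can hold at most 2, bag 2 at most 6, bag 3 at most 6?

15

Without the upper bounds there are C(11,2) = 55 ways to split 9 among 3 bags.
Subtract solutions that violate a single cap (substitute x_i' = x_i − (cap_i+1)): x_1 ≥ 3 gives C(8,2) = 28; x_2 ≥ 7 gives C(4,2) = 6; x_3 ≥ 7 gives C(4,2) = 6. Together 40.
No two caps can be exceeded simultaneously, so the pair terms are all 0.
By inclusion–exclusion the count is 55 − 40 + 0 = 15.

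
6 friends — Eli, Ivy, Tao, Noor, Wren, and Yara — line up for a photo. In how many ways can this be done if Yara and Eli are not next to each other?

Of the 6! = 720 arrangements, those with Yara and Eli adjacent number 2 × 5! = 240 (treat the pair as a block with 2 internal orders).
Complementary counting: 720 − 240 = 480.

480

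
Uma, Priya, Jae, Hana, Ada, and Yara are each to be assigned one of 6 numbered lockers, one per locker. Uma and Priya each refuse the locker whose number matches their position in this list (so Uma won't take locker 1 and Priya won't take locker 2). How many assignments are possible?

504

Let Aᵢ (for i ∈ {1, 2}) be the placements that put person i in their forbidden locker. Any j of these fix j positions, leaving (6−j)! ways to fill the rest, and there are C(2,j) ways to pick which j.
By inclusion–exclusion, the number of valid placements is Σ_{j=0}^{2} (−1)^j C(2,j)·(6−j)!.
Computing: 720 − 240 + 24 = 504.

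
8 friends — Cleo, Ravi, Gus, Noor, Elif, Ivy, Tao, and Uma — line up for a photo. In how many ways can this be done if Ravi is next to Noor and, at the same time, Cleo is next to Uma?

Treat {Ravi,Noor} as one block (2 orders) and {Cleo,Uma} as another (2 orders).
That leaves 6 units to arrange: 2 × 2 × 6! = 4 × 720 = 2880.

2880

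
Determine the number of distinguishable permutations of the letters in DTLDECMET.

45360

DTLDECMET has 9 letters with D appearing twice, E appearing twice, and T appearing twice.
So there are 9! / (2!·2!·2!) = 45360 distinguishable arrangements.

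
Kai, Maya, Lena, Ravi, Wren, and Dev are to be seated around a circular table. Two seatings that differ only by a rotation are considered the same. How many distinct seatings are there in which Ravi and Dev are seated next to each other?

48

Treat {Ravi, Dev} as one unit (2 internal orders) and seat the resulting 5 units around the table: (4)! circular arrangements.
So 2 × (4)! = 2 × 24 = 48.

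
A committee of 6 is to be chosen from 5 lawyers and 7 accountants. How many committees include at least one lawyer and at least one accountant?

Unrestricted: C(12,6) = 924 ways to pick any 6 of the 12.
Selections missing a whole group: no lawyers → C(7,6) = 7; no accountants → C(5,6) = 0.
Both groups omitted at once is impossible, so 924 − 7 = 917.

917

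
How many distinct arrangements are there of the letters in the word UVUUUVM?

105

The 7 letters of UVUUUVM have repeats: U appearing 4 times and V appearing twice.
So there are 7! / (4!·2!) = 105 distinguishable arrangements.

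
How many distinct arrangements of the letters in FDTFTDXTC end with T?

Fix T in the last position and arrange the remaining 8 letters.
Those 8 letters have D appearing twice, F appearing twice, and T appearing twice, giving (8)!/(2!·2!·2!) = 5040.

5040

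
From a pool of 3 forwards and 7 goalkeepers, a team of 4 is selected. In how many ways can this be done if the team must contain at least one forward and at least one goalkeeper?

175

Total 4-person selections from all 10: C(10,4) = 210.
Subtract selections that omit an entire group: no forwards → C(7,4) = 35; no goalkeepers → C(3,4) = 0.
Both groups omitted at once is impossible, so 210 − 35 = 175.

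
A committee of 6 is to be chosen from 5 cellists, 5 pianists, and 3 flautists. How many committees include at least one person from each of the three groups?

With no constraint there are C(13,6) = 1716 possible selections.
Subtract selections that omit an entire group: no cellists → C(8,6) = 28; no pianists → C(8,6) = 28; no flautists → C(10,6) = 210.
Add back selections omitting two groups (i.e. drawn from a single group): C(5,6) + C(5,6) + C(3,6) = 0.
By inclusion–exclusion: 1716 − 266 + 0 = 1450.

1450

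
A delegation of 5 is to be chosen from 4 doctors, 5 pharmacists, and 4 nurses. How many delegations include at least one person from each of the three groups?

980

With no constraint there are C(13,5) = 1287 possible selections.
Subtract selections that omit an entire group: no doctors → C(9,5) = 126; no pharmacists → C(8,5) = 56; no nurses → C(9,5) = 126.
Add back selections omitting two groups (i.e. drawn from a single group): C(4,5) + C(5,5) + C(4,5) = 1.
By inclusion–exclusion: 1287 − 308 + 1 = 980.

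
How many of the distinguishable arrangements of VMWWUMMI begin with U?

With the first slot taken by U, it remains to arrange the other 7 letters (VMWWMMI).
Those 7 letters have M appearing 3 times and W appearing twice, giving (7)!/(3!·2!) = 420.

420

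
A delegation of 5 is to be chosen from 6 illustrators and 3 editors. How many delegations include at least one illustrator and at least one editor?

120

Total 5-person selections from all 9: C(9,5) = 126.
Selections missing a whole group: no illustrators → C(3,5) = 0; no editors → C(6,5) = 6.
Both groups omitted at once is impossible, so 126 − 6 = 120.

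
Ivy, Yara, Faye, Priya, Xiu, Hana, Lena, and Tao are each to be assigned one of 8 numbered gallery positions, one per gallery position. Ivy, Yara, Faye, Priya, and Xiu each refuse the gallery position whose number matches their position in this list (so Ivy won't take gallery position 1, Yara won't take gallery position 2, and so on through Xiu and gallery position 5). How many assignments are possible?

Let Aᵢ (for 1 ≤ i ≤ 5) be the placements that put person i in their forbidden gallery position. Any j of these fix j positions, leaving (8−j)! ways to fill the rest, and there are C(5,j) ways to pick which j.
By inclusion–exclusion, the number of valid placements is Σ_{j=0}^{5} (−1)^j C(5,j)·(8−j)!.
Computing: 40320 − 25200 + 7200 − 1200 + 120 − 6 = 21234.

21234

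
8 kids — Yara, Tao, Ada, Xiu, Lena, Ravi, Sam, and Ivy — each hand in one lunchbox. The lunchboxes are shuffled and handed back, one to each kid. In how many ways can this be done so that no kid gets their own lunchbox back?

This is the derangement count D_8: permutations of 8 items with no fixed point.
By inclusion–exclusion this is Σ_{j=0}^{8} (−1)^j C(8,j)·(8−j)!.
Computing: 40320 − 40320 + 20160 − 6720 + 1680 − 336 + 56 − 8 + 1 = 14833.

14833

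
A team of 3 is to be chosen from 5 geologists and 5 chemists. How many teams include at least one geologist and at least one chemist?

Total 3-person selections from all 10: C(10,3) = 120.
Selections missing a whole group: no geologists → C(5,3) = 10; no chemists → C(5,3) = 10.
Both groups omitted at once is impossible, so 120 − 20 = 100.

100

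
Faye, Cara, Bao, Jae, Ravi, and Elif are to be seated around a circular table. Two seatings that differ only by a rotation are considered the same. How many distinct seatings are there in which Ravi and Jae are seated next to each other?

Glue Ravi and Jae into a block (2 internal orders). Seating 5 units around a circle gives (4)! arrangements.
So 2 × (4)! = 2 × 24 = 48.

48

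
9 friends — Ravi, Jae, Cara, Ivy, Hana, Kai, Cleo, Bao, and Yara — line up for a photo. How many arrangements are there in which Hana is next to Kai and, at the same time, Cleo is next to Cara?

20160

Treat {Hana,Kai} as one block (2 orders) and {Cleo,Cara} as another (2 orders).
That leaves 7 units to arrange: 2 × 2 × 7! = 4 × 5040 = 20160.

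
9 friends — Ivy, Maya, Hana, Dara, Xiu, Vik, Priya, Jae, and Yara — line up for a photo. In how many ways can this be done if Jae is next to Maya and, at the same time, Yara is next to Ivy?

Treat {Jae,Maya} as one block (2 orders) and {Yara,Ivy} as another (2 orders).
That leaves 7 units to arrange: 2 × 2 × 7! = 4 × 5040 = 20160.

20160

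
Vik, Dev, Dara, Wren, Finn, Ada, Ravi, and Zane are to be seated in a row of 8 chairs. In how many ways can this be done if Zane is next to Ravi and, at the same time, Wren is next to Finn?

2880

Treat {Zane,Ravi} as one block (2 orders) and {Wren,Finn} as another (2 orders).
That leaves 6 units to arrange: 2 × 2 × 6! = 4 × 720 = 2880.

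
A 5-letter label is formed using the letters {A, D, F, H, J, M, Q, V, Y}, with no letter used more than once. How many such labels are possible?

15120

With no repetition, fill the 5 letters in order: 9 choices, then 8, down to 5.
9 × 8 × 7 × 6 × 5 = 15120.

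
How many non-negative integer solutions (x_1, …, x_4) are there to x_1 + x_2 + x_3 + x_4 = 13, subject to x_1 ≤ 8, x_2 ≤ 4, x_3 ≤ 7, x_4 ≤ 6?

225

By stars and bars, unrestricted non-negative solutions to x_1+…+x_4 = 13 number C(13+3,3) = 560.
Subtract solutions that violate a single cap (substitute x_i' = x_i − (cap_i+1)): x_1 ≥ 9 gives C(7,3) = 35; x_2 ≥ 5 gives C(11,3) = 165; x_3 ≥ 8 gives C(8,3) = 56; x_4 ≥ 7 gives C(9,3) = 84. Together 340.
Add back pairs where two caps are both exceeded: 0 + 0 + 0 + 1 + 4 + 0 = 5.
By inclusion–exclusion the count is 560 − 340 + 5 = 225.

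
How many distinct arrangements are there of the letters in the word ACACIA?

60

The 6 letters of ACACIA have repeats: A appearing 3 times and C appearing twice.
The number of distinct arrangements is 6!/(3!·2!) = 720/12 = 60.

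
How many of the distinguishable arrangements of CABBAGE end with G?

Fix G in the last position and arrange the remaining 6 letters.
Those 6 letters have A appearing twice and B appearing twice, giving (6)!/(2!·2!) = 180.

180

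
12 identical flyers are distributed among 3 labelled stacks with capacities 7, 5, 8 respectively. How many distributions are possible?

Ignoring the caps, the number of non-negative solutions to x_1+…+x_3 = 12 is C(14,2) = 91.
Subtract solutions that violate a single cap (substitute x_i' = x_i − (cap_i+1)): x_1 ≥ 8 gives C(6,2) = 15; x_2 ≥ 6 gives C(8,2) = 28; x_3 ≥ 9 gives C(5,2) = 10. Together 53.
No two caps can be exceeded simultaneously, so the pair terms are all 0.
By inclusion–exclusion the count is 91 − 53 + 0 = 38.

38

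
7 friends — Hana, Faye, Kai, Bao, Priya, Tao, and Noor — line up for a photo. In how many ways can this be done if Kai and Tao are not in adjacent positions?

3600

There are 7! = 5040 arrangements in all. If Kai and Tao are adjacent, merging them into one block gives 2·(6)! = 1440 arrangements.
Complementary counting: 5040 − 1440 = 3600.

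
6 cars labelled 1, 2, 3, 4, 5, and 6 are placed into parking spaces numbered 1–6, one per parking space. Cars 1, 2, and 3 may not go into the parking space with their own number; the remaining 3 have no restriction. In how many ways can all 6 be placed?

426

Let Aᵢ (for i ∈ {1, 2, 3}) be the placements that put car i in its forbidden parking space. Any j of these fix j positions, leaving (6−j)! ways to fill the rest, and there are C(3,j) ways to pick which j.
By inclusion–exclusion, the number of valid placements is Σ_{j=0}^{3} (−1)^j C(3,j)·(6−j)!.
Computing: 720 − 360 + 72 − 6 = 426.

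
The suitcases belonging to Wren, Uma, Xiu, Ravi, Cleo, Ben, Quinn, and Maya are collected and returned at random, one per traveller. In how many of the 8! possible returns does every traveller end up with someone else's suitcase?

14833

Count assignments avoiding every fixed point. For any j of the 8 travellers fixed to their own suitcase, the other 8−j can be arranged in (8−j)! ways.
By inclusion–exclusion this is Σ_{j=0}^{8} (−1)^j C(8,j)·(8−j)!.
Computing: 40320 − 40320 + 20160 − 6720 + 1680 − 336 + 56 − 8 + 1 = 14833.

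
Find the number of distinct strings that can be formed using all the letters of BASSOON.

1260

BASSOON has 7 letters with O appearing twice and S appearing twice.
Dividing 7! = 5040 by 2!·2! = 4 for the repeated letters gives 1260.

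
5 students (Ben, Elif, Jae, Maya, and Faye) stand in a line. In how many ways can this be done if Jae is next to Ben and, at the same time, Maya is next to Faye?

24

Treat {Jae,Ben} as one block (2 orders) and {Maya,Faye} as another (2 orders).
That leaves 3 units to arrange: 2 × 2 × 3! = 4 × 6 = 24.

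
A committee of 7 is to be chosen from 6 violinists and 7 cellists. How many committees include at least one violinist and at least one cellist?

Unrestricted: C(13,7) = 1716 ways to pick any 7 of the 13.
Subtract selections that omit an entire group: no violinists → C(7,7) = 1; no cellists → C(6,7) = 0.
Both groups omitted at once is impossible, so 1716 − 1 = 1715.

1715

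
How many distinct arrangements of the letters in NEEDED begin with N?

With the first slot taken by N, it remains to arrange the other 5 letters (EEDED).
Those 5 letters have D appearing twice and E appearing 3 times, giving (5)!/(3!·2!) = 10.

10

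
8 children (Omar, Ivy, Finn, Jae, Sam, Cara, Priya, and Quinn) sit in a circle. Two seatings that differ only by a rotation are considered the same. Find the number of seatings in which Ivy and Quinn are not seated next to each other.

Without the restriction there are (7)! = 5040 seatings.
Those with Ivy next to Quinn: fuse the pair into one unit and seat 7 units around a circle — 2·(6)! = 1440.
Subtracting, 5040 − 1440 = 3600.

3600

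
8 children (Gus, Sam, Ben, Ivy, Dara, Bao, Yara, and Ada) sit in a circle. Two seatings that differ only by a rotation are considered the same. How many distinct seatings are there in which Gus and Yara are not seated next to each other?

3600

All circular seatings of 8 people number (7)! = 5040.
Seatings with Gus beside Yara: treat them as a block with 2 internal orders, giving 2 × (6)! = 1440.
Subtracting, 5040 − 1440 = 3600.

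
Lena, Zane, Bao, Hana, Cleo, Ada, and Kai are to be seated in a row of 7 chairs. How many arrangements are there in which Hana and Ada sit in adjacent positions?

Treat {Hana, Ada} as a single unit. There are 6 units to order, and the pair itself can be ordered 2 ways.
So the count is 2·(6)! = 1440.

1440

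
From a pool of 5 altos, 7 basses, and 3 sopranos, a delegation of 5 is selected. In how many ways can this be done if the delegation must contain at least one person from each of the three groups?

1925

Unrestricted: C(15,5) = 3003 ways to pick any 5 of the 15.
Subtract selections that omit an entire group: no altos → C(10,5) = 252; no basses → C(8,5) = 56; no sopranos → C(12,5) = 792.
Add back selections omitting two groups (i.e. drawn from a single group): C(5,5) + C(7,5) + C(3,5) = 22.
By inclusion–exclusion: 3003 − 1100 + 22 = 1925.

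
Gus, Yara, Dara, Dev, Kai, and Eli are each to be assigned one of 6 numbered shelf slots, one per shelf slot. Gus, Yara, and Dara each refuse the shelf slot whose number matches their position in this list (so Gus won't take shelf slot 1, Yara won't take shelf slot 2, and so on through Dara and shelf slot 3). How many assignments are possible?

Let Aᵢ (for i ∈ {1, 2, 3}) be the placements that put person i in their forbidden shelf slot. Any j of these fix j positions, leaving (6−j)! ways to fill the rest, and there are C(3,j) ways to pick which j.
By inclusion–exclusion, the number of valid placements is Σ_{j=0}^{3} (−1)^j C(3,j)·(6−j)!.
Computing: 720 − 360 + 72 − 6 = 426.

426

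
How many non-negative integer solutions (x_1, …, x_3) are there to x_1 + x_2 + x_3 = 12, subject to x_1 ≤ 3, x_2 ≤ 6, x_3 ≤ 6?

10

By stars and bars, unrestricted non-negative solutions to x_1+…+x_3 = 12 number C(12+2,2) = 91.
Subtract solutions that violate a single cap (substitute x_i' = x_i − (cap_i+1)): x_1 ≥ 4 gives C(10,2) = 45; x_2 ≥ 7 gives C(7,2) = 21; x_3 ≥ 7 gives C(7,2) = 21. Together 87.
Add back pairs where two caps are both exceeded: 3 + 3 + 0 = 6.
By inclusion–exclusion the count is 91 − 87 + 6 = 10.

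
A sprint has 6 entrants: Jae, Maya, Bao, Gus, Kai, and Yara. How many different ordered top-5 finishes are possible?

There are 6 choices for 1st place, 5 for 2nd, and so on down to 2 for position 5.
That gives 6 × 5 × 4 × 3 × 2 = 720.

720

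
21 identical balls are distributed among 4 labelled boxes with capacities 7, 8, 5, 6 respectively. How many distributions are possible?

56

By stars and bars, unrestricted non-negative solutions to x_1+…+x_4 = 21 number C(21+3,3) = 2024.
Subtract solutions that violate a single cap (substitute x_i' = x_i − (cap_i+1)): x_1 ≥ 8 gives C(16,3) = 560; x_2 ≥ 9 gives C(15,3) = 455; x_3 ≥ 6 gives C(18,3) = 816; x_4 ≥ 7 gives C(17,3) = 680. Together 2511.
Add back pairs where two caps are both exceeded: 35 + 120 + 84 + 84 + 56 + 165 = 544.
Subtract triples: 0 + 0 + 1 + 0 = 1.
By inclusion–exclusion the count is 2024 − 2511 + 544 − 1 = 56.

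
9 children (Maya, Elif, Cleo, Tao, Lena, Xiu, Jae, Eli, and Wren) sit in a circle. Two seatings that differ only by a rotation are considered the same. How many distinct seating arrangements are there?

Around a circle, 9 distinct people have 9!/9 = (8)! = 40320 rotationally distinct seatings.

40320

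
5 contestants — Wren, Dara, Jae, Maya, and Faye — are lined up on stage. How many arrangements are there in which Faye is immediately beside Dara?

Place the 3 others and the Faye-Dara pair as 4 objects in a line; the pair has 2 internal arrangements.
That gives 2 × 4! = 2 × 24 = 48.

48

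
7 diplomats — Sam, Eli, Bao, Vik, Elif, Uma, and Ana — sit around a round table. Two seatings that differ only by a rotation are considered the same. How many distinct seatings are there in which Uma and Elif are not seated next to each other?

480

Without the restriction there are (6)! = 720 seatings.
Seatings with Uma beside Elif: treat them as a block with 2 internal orders, giving 2 × (5)! = 240.
Subtracting, 720 − 240 = 480.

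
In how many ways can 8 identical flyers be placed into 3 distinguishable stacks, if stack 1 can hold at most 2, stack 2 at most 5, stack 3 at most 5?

Ignoring the caps, the number of non-negative solutions to x_1+…+x_3 = 8 is C(10,2) = 45.
Subtract solutions that violate a single cap (substitute x_i' = x_i − (cap_i+1)): x_1 ≥ 3 gives C(7,2) = 21; x_2 ≥ 6 gives C(4,2) = 6; x_3 ≥ 6 gives C(4,2) = 6. Together 33.
No two caps can be exceeded simultaneously, so the pair terms are all 0.
By inclusion–exclusion the count is 45 − 33 + 0 = 12.

12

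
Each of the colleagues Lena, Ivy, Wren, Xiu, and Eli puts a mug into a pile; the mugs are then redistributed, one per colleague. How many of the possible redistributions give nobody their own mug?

This is the derangement count D_5: permutations of 5 items with no fixed point.
By inclusion–exclusion this is Σ_{j=0}^{5} (−1)^j C(5,j)·(5−j)!.
Computing: 120 − 120 + 60 − 20 + 5 − 1 = 44.

44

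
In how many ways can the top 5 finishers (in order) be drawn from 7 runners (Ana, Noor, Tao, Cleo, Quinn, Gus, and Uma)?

2520

This is an ordered selection of 5 from 7: P(7,5).
That gives 7 × 6 × 5 × 4 × 3 = 2520.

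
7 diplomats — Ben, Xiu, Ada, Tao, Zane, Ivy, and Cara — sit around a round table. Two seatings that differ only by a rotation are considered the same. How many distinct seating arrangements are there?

Seat Ben anywhere (absorbing the rotational symmetry), then permute the other 6: (6)! = 720.

720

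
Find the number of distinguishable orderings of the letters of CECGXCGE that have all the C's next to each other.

180

Treat the 3 copies of C as a single block. The multiset to arrange is then {CCC, E, E, G, G, X}, 6 items in all.
That gives (6)!/(2!·2!) = 180 arrangements.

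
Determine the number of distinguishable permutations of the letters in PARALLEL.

Letter multiplicities in PARALLEL: A×2, E×1, L×3, P×1, R×1.
So there are 8! / (3!·2!) = 3360 distinguishable arrangements.

3360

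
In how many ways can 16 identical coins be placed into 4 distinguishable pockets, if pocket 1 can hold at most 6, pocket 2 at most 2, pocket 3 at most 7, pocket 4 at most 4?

Without the upper bounds there are C(19,3) = 969 ways to split 16 among 4 pockets.
Subtract solutions that violate a single cap (substitute x_i' = x_i − (cap_i+1)): x_1 ≥ 7 gives C(12,3) = 220; x_2 ≥ 3 gives C(16,3) = 560; x_3 ≥ 8 gives C(11,3) = 165; x_4 ≥ 5 gives C(14,3) = 364. Together 1309.
Add back pairs where two caps are both exceeded: 84 + 4 + 35 + 56 + 165 + 20 = 364.
Subtract triples: 0 + 4 + 0 + 1 = 5.
By inclusion–exclusion the count is 969 − 1309 + 364 − 5 = 19.

19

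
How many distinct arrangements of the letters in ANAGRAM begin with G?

Fix G in the first position and arrange the remaining 6 letters.
Those 6 letters have A appearing 3 times, giving (6)!/(3!) = 120.

120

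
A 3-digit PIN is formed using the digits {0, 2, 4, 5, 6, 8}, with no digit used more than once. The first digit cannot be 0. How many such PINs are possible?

The first digit has 6−1 = 5 choices (anything except 0).
The remaining 2 digits are filled from the other 5 symbols without repetition: 5 × 4 = 20.
Total: 5 × 20 = 100.

100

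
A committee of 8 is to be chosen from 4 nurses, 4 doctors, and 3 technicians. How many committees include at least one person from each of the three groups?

164

With no constraint there are C(11,8) = 165 possible selections.
Selections missing a whole group: no nurses → C(7,8) = 0; no doctors → C(7,8) = 0; no technicians → C(8,8) = 1.
Add back selections omitting two groups (i.e. drawn from a single group): C(4,8) + C(4,8) + C(3,8) = 0.
By inclusion–exclusion: 165 − 1 + 0 = 164.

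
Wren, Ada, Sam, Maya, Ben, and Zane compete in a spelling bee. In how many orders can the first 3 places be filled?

There are 6 choices for 1st place, 5 for 2nd, and 4 for 3rd.
That gives 6 × 5 × 4 = 120.

120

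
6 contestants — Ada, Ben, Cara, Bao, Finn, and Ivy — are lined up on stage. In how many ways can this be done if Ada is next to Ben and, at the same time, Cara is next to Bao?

96

Treat {Ada,Ben} as one block (2 orders) and {Cara,Bao} as another (2 orders).
That leaves 4 units to arrange: 2 × 2 × 4! = 4 × 24 = 96.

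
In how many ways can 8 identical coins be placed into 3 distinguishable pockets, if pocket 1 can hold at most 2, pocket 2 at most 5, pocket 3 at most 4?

By stars and bars, unrestricted non-negative solutions to x_1+…+x_3 = 8 number C(8+2,2) = 45.
Subtract solutions that violate a single cap (substitute x_i' = x_i − (cap_i+1)): x_1 ≥ 3 gives C(7,2) = 21; x_2 ≥ 6 gives C(4,2) = 6; x_3 ≥ 5 gives C(5,2) = 10. Together 37.
Add back pairs where two caps are both exceeded: 0 + 1 + 0 = 1.
By inclusion–exclusion the count is 45 − 37 + 1 = 9.

9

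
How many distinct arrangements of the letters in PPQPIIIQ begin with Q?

With the first slot taken by Q, it remains to arrange the other 7 letters (PPPIIIQ).
Those 7 letters have I appearing 3 times and P appearing 3 times, giving (7)!/(3!·3!) = 140.

140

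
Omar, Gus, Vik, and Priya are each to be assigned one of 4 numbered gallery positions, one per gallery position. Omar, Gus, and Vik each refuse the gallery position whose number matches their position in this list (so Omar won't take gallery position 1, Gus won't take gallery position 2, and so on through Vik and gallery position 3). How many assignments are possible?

Let Aᵢ (for i ∈ {1, 2, 3}) be the placements that put person i in their forbidden gallery position. Any j of these fix j positions, leaving (4−j)! ways to fill the rest, and there are C(3,j) ways to pick which j.
By inclusion–exclusion, the number of valid placements is Σ_{j=0}^{3} (−1)^j C(3,j)·(4−j)!.
Computing: 24 − 18 + 6 − 1 = 11.

11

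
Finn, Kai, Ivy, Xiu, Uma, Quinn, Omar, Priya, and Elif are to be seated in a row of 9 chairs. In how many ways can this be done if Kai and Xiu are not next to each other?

282240

Of the 9! = 362880 arrangements, those with Kai and Xiu adjacent number 2 × 8! = 80640 (treat the pair as a block with 2 internal orders).
So 362880 − 80640 = 282240 arrangements keep them apart.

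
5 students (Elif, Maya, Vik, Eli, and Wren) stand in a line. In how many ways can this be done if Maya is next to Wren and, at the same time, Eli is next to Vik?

24

Treat {Maya,Wren} as one block (2 orders) and {Eli,Vik} as another (2 orders).
That leaves 3 units to arrange: 2 × 2 × 3! = 4 × 6 = 24.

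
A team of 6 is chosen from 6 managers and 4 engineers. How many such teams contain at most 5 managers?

Split by how many managers are chosen (0 through 5).
Sum: C(6,0)·C(4,6) + C(6,1)·C(4,5) + C(6,2)·C(4,4) + C(6,3)·C(4,3) + C(6,4)·C(4,2) + C(6,5)·C(4,1) = 0 + 0 + 15 + 80 + 90 + 24 = 209.

209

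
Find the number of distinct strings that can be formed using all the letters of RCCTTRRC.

RCCTTRRC has 8 letters with C appearing 3 times, R appearing 3 times, and T appearing twice.
So there are 8! / (3!·3!·2!) = 560 distinguishable arrangements.

560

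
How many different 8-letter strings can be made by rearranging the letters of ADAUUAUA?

280

ADAUUAUA has 8 letters with A appearing 4 times and U appearing 3 times.
So there are 8! / (4!·3!) = 280 distinguishable arrangements.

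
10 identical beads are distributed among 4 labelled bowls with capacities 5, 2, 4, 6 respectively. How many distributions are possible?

By stars and bars, unrestricted non-negative solutions to x_1+…+x_4 = 10 number C(10+3,3) = 286.
Subtract solutions that violate a single cap (substitute x_i' = x_i − (cap_i+1)): x_1 ≥ 6 gives C(7,3) = 35; x_2 ≥ 3 gives C(10,3) = 120; x_3 ≥ 5 gives C(8,3) = 56; x_4 ≥ 7 gives C(6,3) = 20. Together 231.
Add back pairs where two caps are both exceeded: 4 + 0 + 0 + 10 + 1 + 0 = 15.
By inclusion–exclusion the count is 286 − 231 + 15 = 70.

70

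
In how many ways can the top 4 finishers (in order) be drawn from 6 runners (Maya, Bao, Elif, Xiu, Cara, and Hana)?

360

There are 6 choices for 1st place, 5 for 2nd, and so on down to 3 for position 4.
That gives 6 × 5 × 4 × 3 = 360.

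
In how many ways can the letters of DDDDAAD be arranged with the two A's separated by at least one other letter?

15

Total arrangements of DDDDAAD: 7!/(5!·2!) = 21.
If the two A's are adjacent, glue them into one block, leaving 6 items to arrange: (6)!/(5!) = 6 ways.
Hence 21 − 6 = 15.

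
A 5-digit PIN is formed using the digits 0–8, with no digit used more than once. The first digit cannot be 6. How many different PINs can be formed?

The first digit has 9−1 = 8 choices (anything except 6).
The remaining 4 digits are filled from the other 8 symbols without repetition: 8 × 7 × 6 × 5 = 1680.
Total: 8 × 1680 = 13440.

13440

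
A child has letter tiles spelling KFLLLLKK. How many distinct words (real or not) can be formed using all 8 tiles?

KFLLLLKK has 8 letters with K appearing 3 times and L appearing 4 times.
Dividing 8! = 40320 by 4!·3! = 144 for the repeated letters gives 280.

280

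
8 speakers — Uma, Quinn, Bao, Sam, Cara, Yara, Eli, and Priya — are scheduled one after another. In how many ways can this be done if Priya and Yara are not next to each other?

There are 8! = 40320 arrangements in all. If Priya and Yara are adjacent, merging them into one block gives 2·(7)! = 10080 arrangements.
So 40320 − 10080 = 30240 arrangements keep them apart.

30240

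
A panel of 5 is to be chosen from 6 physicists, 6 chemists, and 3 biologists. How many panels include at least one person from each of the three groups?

1971

Unrestricted: C(15,5) = 3003 ways to pick any 5 of the 15.
Subtract selections that omit an entire group: no physicists → C(9,5) = 126; no chemists → C(9,5) = 126; no biologists → C(12,5) = 792.
Add back selections omitting two groups (i.e. drawn from a single group): C(6,5) + C(6,5) + C(3,5) = 12.
By inclusion–exclusion: 3003 − 1044 + 12 = 1971.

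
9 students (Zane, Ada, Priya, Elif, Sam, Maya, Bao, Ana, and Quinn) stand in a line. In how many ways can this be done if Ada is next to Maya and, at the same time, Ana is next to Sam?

Treat {Ada,Maya} as one block (2 orders) and {Ana,Sam} as another (2 orders).
That leaves 7 units to arrange: 2 × 2 × 7! = 4 × 5040 = 20160.

20160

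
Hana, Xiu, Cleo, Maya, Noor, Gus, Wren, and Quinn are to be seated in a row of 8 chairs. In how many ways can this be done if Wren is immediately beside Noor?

Place the 6 others and the Wren-Noor pair as 7 objects in a line; the pair has 2 internal arrangements.
That gives 2 × 7! = 2 × 5040 = 10080.

10080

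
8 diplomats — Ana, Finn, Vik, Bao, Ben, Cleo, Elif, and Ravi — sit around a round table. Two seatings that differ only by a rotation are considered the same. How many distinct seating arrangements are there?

Around a circle, 8 distinct people have 8!/8 = (7)! = 5040 rotationally distinct seatings.

5040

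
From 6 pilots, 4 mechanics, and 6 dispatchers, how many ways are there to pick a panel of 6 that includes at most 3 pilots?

Split by how many pilots are chosen (0 through 3).
Sum: C(6,0)·C(10,6) + C(6,1)·C(10,5) + C(6,2)·C(10,4) + C(6,3)·C(10,3) = 210 + 1512 + 3150 + 2400 = 7272.

7272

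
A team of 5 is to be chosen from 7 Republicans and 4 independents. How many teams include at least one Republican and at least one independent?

441

Unrestricted: C(11,5) = 462 ways to pick any 5 of the 11.
Subtract selections that omit an entire group: no Republicans → C(4,5) = 0; no independents → C(7,5) = 21.
Both groups omitted at once is impossible, so 462 − 21 = 441.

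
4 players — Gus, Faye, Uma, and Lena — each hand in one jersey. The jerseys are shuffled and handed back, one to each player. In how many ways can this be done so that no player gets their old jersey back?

9

Count assignments avoiding every fixed point. For any j of the 4 players fixed to their old jersey, the other 4−j can be arranged in (4−j)! ways.
By inclusion–exclusion this is Σ_{j=0}^{4} (−1)^j C(4,j)·(4−j)!.
Computing: 24 − 24 + 12 − 4 + 1 = 9.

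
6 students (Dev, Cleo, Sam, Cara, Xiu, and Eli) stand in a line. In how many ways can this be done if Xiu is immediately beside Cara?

240

Glue Xiu and Cara into one block (2 internal orders), leaving 5 units to arrange in a row.
That gives 2 × 5! = 2 × 120 = 240.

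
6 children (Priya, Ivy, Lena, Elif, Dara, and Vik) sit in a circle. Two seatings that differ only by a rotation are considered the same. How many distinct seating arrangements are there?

120

Around a circle, 6 distinct people have 6!/6 = (5)! = 120 rotationally distinct seatings.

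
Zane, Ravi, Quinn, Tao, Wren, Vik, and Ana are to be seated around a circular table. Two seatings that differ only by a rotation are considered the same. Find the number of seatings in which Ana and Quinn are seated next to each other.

Glue Ana and Quinn into a block (2 internal orders). Seating 6 units around a circle gives (5)! arrangements.
So 2 × (5)! = 2 × 120 = 240.

240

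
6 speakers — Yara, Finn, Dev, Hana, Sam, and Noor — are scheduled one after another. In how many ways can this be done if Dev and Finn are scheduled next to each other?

240

Treat {Dev, Finn} as a single unit. There are 5 units to order, and the pair itself can be ordered 2 ways.
So the count is 2·(5)! = 240.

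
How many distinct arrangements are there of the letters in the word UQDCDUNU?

UQDCDUNU has 8 letters with D appearing twice and U appearing 3 times.
The number of distinct arrangements is 8!/(3!·2!) = 40320/12 = 3360.

3360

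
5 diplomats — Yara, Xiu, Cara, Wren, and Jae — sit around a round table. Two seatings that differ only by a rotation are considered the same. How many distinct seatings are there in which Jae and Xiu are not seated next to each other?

12

Without the restriction there are (4)! = 24 seatings.
Those with Jae next to Xiu: fuse the pair into one unit and seat 4 units around a circle — 2·(3)! = 12.
Subtracting, 24 − 12 = 12.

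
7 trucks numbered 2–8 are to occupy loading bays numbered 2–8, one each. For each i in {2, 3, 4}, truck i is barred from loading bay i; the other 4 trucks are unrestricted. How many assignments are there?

3216

Let Aᵢ (for i ∈ {2, 3, 4}) be the placements that put truck i in its forbidden loading bay. Any j of these fix j positions, leaving (7−j)! ways to fill the rest, and there are C(3,j) ways to pick which j.
By inclusion–exclusion, the number of valid placements is Σ_{j=0}^{3} (−1)^j C(3,j)·(7−j)!.
Computing: 5040 − 2160 + 360 − 24 = 3216.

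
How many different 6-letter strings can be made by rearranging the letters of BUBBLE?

120

Letter multiplicities in BUBBLE: B×3, E×1, L×1, U×1.
Dividing 6! = 720 by 3! = 6 for the repeated letters gives 120.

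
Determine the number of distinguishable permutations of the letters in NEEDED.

60

The 6 letters of NEEDED have repeats: D appearing twice and E appearing 3 times.
So there are 6! / (3!·2!) = 60 distinguishable arrangements.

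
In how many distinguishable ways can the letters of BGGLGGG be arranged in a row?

42

BGGLGGG has 7 letters with G appearing 5 times.
So there are 7! / (5!) = 42 distinguishable arrangements.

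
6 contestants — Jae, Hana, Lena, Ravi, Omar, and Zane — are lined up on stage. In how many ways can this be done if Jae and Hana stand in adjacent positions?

240

Treat {Jae, Hana} as a single unit. There are 5 units to order, and the pair itself can be ordered 2 ways.
That gives 2 × 5! = 2 × 120 = 240.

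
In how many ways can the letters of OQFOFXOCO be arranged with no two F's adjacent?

5880

Total arrangements of OQFOFXOCO: 9!/(4!·2!) = 7560.
Arrangements with the F's together: treat FF as one letter, giving (8)!/(4!) = 1680.
Hence 7560 − 1680 = 5880.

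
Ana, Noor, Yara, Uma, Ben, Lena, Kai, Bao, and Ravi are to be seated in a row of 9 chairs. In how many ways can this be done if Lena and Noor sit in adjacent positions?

80640

Treat {Lena, Noor} as a single unit. There are 8 units to order, and the pair itself can be ordered 2 ways.
So the count is 2·(8)! = 80640.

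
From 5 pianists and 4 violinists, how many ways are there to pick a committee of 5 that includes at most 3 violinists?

121

Split by how many violinists are chosen (0 through 3).
Sum: C(4,0)·C(5,5) + C(4,1)·C(5,4) + C(4,2)·C(5,3) + C(4,3)·C(5,2) = 1 + 20 + 60 + 40 = 121.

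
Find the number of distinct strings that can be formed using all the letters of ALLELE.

60

ALLELE has 6 letters with E appearing twice and L appearing 3 times.
So there are 6! / (3!·2!) = 60 distinguishable arrangements.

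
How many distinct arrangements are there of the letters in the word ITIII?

5

The 5 letters of ITIII have repeats: I appearing 4 times.
So there are 5! / (4!) = 5 distinguishable arrangements.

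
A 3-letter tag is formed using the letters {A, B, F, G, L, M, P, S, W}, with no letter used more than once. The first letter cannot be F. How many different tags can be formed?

448

The first letter has 9−1 = 8 choices (anything except F).
The remaining 2 letters are filled from the other 8 symbols without repetition: 8 × 7 = 56.
Total: 8 × 56 = 448.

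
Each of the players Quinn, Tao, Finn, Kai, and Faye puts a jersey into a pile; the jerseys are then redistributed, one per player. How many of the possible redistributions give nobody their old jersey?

Count assignments avoiding every fixed point. For any j of the 5 players fixed to their old jersey, the other 5−j can be arranged in (5−j)! ways.
By inclusion–exclusion this is Σ_{j=0}^{5} (−1)^j C(5,j)·(5−j)!.
Computing: 120 − 120 + 60 − 20 + 5 − 1 = 44.

44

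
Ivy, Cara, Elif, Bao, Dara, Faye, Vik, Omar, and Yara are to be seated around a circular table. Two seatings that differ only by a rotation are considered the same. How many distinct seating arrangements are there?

Around a circle, 9 distinct people have 9!/9 = (8)! = 40320 rotationally distinct seatings.

40320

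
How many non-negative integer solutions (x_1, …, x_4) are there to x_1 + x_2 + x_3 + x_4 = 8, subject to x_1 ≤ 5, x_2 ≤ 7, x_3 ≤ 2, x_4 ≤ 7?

97

Without the upper bounds there are C(11,3) = 165 ways to split 8 among 4 variables.
Subtract solutions that violate a single cap (substitute x_i' = x_i − (cap_i+1)): x_1 ≥ 6 gives C(5,3) = 10; x_2 ≥ 8 gives C(3,3) = 1; x_3 ≥ 3 gives C(8,3) = 56; x_4 ≥ 8 gives C(3,3) = 1. Together 68.
No two caps can be exceeded simultaneously, so the pair terms are all 0.
By inclusion–exclusion the count is 165 − 68 + 0 = 97.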